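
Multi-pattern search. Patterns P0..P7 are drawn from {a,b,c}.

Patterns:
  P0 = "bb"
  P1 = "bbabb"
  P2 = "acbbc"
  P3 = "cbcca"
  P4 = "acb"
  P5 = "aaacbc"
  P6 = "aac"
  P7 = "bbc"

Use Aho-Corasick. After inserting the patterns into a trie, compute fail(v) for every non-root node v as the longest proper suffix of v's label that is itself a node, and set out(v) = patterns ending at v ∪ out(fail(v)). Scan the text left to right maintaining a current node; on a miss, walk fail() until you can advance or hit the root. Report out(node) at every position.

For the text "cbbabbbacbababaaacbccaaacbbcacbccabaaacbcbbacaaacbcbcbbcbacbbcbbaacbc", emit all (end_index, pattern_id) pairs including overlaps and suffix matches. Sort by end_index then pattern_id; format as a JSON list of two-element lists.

Construct AC machine:
Trie nodes:
  0='ε' goto a→6 b→1 c→11
  1='b' goto b→2
  2='bb' goto a→3 c→22  ←P0
  3='bba' goto b→4
  4='bbab' goto b→5
  5='bbabb' goto ·  ←P1
  6='a' goto a→16 c→7
  7='ac' goto b→8
  8='acb' goto b→9  ←P4
  9='acbb' goto c→10
  10='acbbc' goto ·  ←P2
  11='c' goto b→12
  12='cb' goto c→13
  13='cbc' goto c→14
  14='cbcc' goto a→15
  15='cbcca' goto ·  ←P3
  16='aa' goto a→17 c→21
  17='aaa' goto c→18
  18='aaac' goto b→19
  19='aaacb' goto c→20
  20='aaacbc' goto ·  ←P5
  21='aac' goto ·  ←P6
  22='bbc' goto ·  ←P7

BFS fail/out derivation:
  fail(1) 'b': from fail(0)=0 chase 'b': 0 ⇒ 0;  out=∅∪out(0)=∅
  fail(6) 'a': from fail(0)=0 chase 'a': 0 ⇒ 0;  out=∅∪out(0)=∅
  fail(11) 'c': from fail(0)=0 chase 'c': 0 ⇒ 0;  out=∅∪out(0)=∅
  fail(2) 'bb': from fail(1)=0 chase 'b': 0 ⇒ 1;  out={0}∪out(1)={0}
  fail(7) 'ac': from fail(6)=0 chase 'c': 0 ⇒ 11;  out=∅∪out(11)=∅
  fail(12) 'cb': from fail(11)=0 chase 'b': 0 ⇒ 1;  out=∅∪out(1)=∅
  fail(16) 'aa': from fail(6)=0 chase 'a': 0 ⇒ 6;  out=∅∪out(6)=∅
  fail(3) 'bba': from fail(2)=1 chase 'a': 1→0 ⇒ 6;  out=∅∪out(6)=∅
  fail(8) 'acb': from fail(7)=11 chase 'b': 11 ⇒ 12;  out={4}∪out(12)={4}
  fail(13) 'cbc': from fail(12)=1 chase 'c': 1→0 ⇒ 11;  out=∅∪out(11)=∅
  fail(17) 'aaa': from fail(16)=6 chase 'a': 6 ⇒ 16;  out=∅∪out(16)=∅
  fail(21) 'aac': from fail(16)=6 chase 'c': 6 ⇒ 7;  out={6}∪out(7)={6}
  fail(22) 'bbc': from fail(2)=1 chase 'c': 1→0 ⇒ 11;  out={7}∪out(11)={7}
  fail(4) 'bbab': from fail(3)=6 chase 'b': 6→0 ⇒ 1;  out=∅∪out(1)=∅
  fail(9) 'acbb': from fail(8)=12 chase 'b': 12→1 ⇒ 2;  out=∅∪out(2)={0}
  fail(14) 'cbcc': from fail(13)=11 chase 'c': 11→0 ⇒ 11;  out=∅∪out(11)=∅
  fail(18) 'aaac': from fail(17)=16 chase 'c': 16 ⇒ 21;  out=∅∪out(21)={6}
  fail(5) 'bbabb': from fail(4)=1 chase 'b': 1 ⇒ 2;  out={1}∪out(2)={0,1}
  fail(10) 'acbbc': from fail(9)=2 chase 'c': 2 ⇒ 22;  out={2}∪out(22)={2,7}
  fail(15) 'cbcca': from fail(14)=11 chase 'a': 11→0 ⇒ 6;  out={3}∪out(6)={3}
  fail(19) 'aaacb': from fail(18)=21 chase 'b': 21→7 ⇒ 8;  out=∅∪out(8)={4}
  fail(20) 'aaacbc': from fail(19)=8 chase 'c': 8→12 ⇒ 13;  out={5}∪out(13)={5}

Run:
[0] read 'c'  n0⇒n11
[1] read 'b'  n11⇒n12
[2] read 'b'  n12⇒n2 ·f  → match P0@[1:2]
[3] read 'a'  n2⇒n3
[4] read 'b'  n3⇒n4
[5] read 'b'  n4⇒n5  → match P0@[4:5],P1@[1:5]
[6] read 'b'  n5⇒n2 ·f  → match P0@[5:6]
[7] read 'a'  n2⇒n3
[8] read 'c'  n3⇒n7 ·f
[9] read 'b'  n7⇒n8  → match P4@[7:9]
[10] read 'a'  n8⇒n6 ·f
[11] read 'b'  n6⇒n1 ·f
[12] read 'a'  n1⇒n6 ·f
[13] read 'b'  n6⇒n1 ·f
[14] read 'a'  n1⇒n6 ·f
[15] read 'a'  n6⇒n16
[16] read 'a'  n16⇒n17
[17] read 'c'  n17⇒n18  → match P6@[15:17]
[18] read 'b'  n18⇒n19  → match P4@[16:18]
[19] read 'c'  n19⇒n20  → match P5@[14:19]
[20] read 'c'  n20⇒n14 ·f
[21] read 'a'  n14⇒n15  → match P3@[17:21]
[22] read 'a'  n15⇒n16 ·f
[23] read 'a'  n16⇒n17
[24] read 'c'  n17⇒n18  → match P6@[22:24]
[25] read 'b'  n18⇒n19  → match P4@[23:25]
[26] read 'b'  n19⇒n9 ·f  → match P0@[25:26]
[27] read 'c'  n9⇒n10  → match P2@[23:27],P7@[25:27]
[28] read 'a'  n10⇒n6 ·f
[29] read 'c'  n6⇒n7
[30] read 'b'  n7⇒n8  → match P4@[28:30]
[31] read 'c'  n8⇒n13 ·f
[32] read 'c'  n13⇒n14
[33] read 'a'  n14⇒n15  → match P3@[29:33]
[34] read 'b'  n15⇒n1 ·f
[35] read 'a'  n1⇒n6 ·f
[36] read 'a'  n6⇒n16
[37] read 'a'  n16⇒n17
[38] read 'c'  n17⇒n18  → match P6@[36:38]
[39] read 'b'  n18⇒n19  → match P4@[37:39]
[40] read 'c'  n19⇒n20  → match P5@[35:40]
[41] read 'b'  n20⇒n12 ·f
[42] read 'b'  n12⇒n2 ·f  → match P0@[41:42]
[43] read 'a'  n2⇒n3
[44] read 'c'  n3⇒n7 ·f
[45] read 'a'  n7⇒n6 ·f
[46] read 'a'  n6⇒n16
[47] read 'a'  n16⇒n17
[48] read 'c'  n17⇒n18  → match P6@[46:48]
[49] read 'b'  n18⇒n19  → match P4@[47:49]
[50] read 'c'  n19⇒n20  → match P5@[45:50]
[51] read 'b'  n20⇒n12 ·f
[52] read 'c'  n12⇒n13
[53] read 'b'  n13⇒n12 ·f
[54] read 'b'  n12⇒n2 ·f  → match P0@[53:54]
[55] read 'c'  n2⇒n22  → match P7@[53:55]
[56] read 'b'  n22⇒n12 ·f
[57] read 'a'  n12⇒n6 ·f
[58] read 'c'  n6⇒n7
[59] read 'b'  n7⇒n8  → match P4@[57:59]
[60] read 'b'  n8⇒n9  → match P0@[59:60]
[61] read 'c'  n9⇒n10  → match P2@[57:61],P7@[59:61]
[62] read 'b'  n10⇒n12 ·f
[63] read 'b'  n12⇒n2 ·f  → match P0@[62:63]
[64] read 'a'  n2⇒n3
[65] read 'a'  n3⇒n16 ·f
[66] read 'c'  n16⇒n21  → match P6@[64:66]
[67] read 'b'  n21⇒n8 ·f  → match P4@[65:67]
[68] read 'c'  n8⇒n13 ·f

Matches: [[2,0],[5,0],[5,1],[6,0],[9,4],[17,6],[18,4],[19,5],[21,3],[24,6],[25,4],[26,0],[27,2],[27,7],[30,4],[33,3],[38,6],[39,4],[40,5],[42,0],[48,6],[49,4],[50,5],[54,0],[55,7],[59,4],[60,0],[61,2],[61,7],[63,0],[66,6],[67,4]]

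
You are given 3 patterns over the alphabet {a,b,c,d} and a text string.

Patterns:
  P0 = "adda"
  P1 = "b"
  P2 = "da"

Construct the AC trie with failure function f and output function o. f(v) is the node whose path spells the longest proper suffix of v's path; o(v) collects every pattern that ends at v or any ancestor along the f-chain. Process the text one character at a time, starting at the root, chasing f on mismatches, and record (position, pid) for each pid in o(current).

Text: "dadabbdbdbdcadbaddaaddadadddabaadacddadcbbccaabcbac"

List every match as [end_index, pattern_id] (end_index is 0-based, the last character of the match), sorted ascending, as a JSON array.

Build automaton:
Trie nodes:
  0='ε' goto a→1 b→5 d→6
  1='a' goto d→2
  2='ad' goto d→3
  3='add' goto a→4
  4='adda' goto ·  ←P0
  5='b' goto ·  ←P1
  6='d' goto a→7
  7='da' goto ·  ←P2

BFS fail/out derivation:
  n1('a'): parent n0 fail=0; on 'a' 0 → fail=0;  out ∅∪∅=∅
  n5('b'): parent n0 fail=0; on 'b' 0 → fail=0;  out {1}∪∅={1}
  n6('d'): parent n0 fail=0; on 'd' 0 → fail=0;  out ∅∪∅=∅
  n2('ad'): parent n1 fail=0; on 'd' 0 → fail=6;  out ∅∪∅=∅
  n7('da'): parent n6 fail=0; on 'a' 0 → fail=1;  out {2}∪∅={2}
  n3('add'): parent n2 fail=6; on 'd' 6→0 → fail=6;  out ∅∪∅=∅
  n4('adda'): parent n3 fail=6; on 'a' 6 → fail=7;  out {0}∪{2}={0,2}

Scan:
pos 0 'd': at 6
pos 1 'a': at 7  emit P2@[0:1]
pos 2 'd': at 2 (fail-walked)
pos 3 'a': at 7 (fail-walked)  emit P2@[2:3]
pos 4 'b': at 5 (fail-walked)  emit P1@[4:4]
pos 5 'b': at 5 (fail-walked)  emit P1@[5:5]
pos 6 'd': at 6 (fail-walked)
pos 7 'b': at 5 (fail-walked)  emit P1@[7:7]
pos 8 'd': at 6 (fail-walked)
pos 9 'b': at 5 (fail-walked)  emit P1@[9:9]
pos 10 'd': at 6 (fail-walked)
pos 11 'c': at 0 (fail-walked)
pos 12 'a': at 1
pos 13 'd': at 2
pos 14 'b': at 5 (fail-walked)  emit P1@[14:14]
pos 15 'a': at 1 (fail-walked)
pos 16 'd': at 2
pos 17 'd': at 3
pos 18 'a': at 4  emit P0@[15:18],P2@[17:18]
pos 19 'a': at 1 (fail-walked)
pos 20 'd': at 2
pos 21 'd': at 3
pos 22 'a': at 4  emit P0@[19:22],P2@[21:22]
pos 23 'd': at 2 (fail-walked)
pos 24 'a': at 7 (fail-walked)  emit P2@[23:24]
pos 25 'd': at 2 (fail-walked)
pos 26 'd': at 3
pos 27 'd': at 6 (fail-walked)
pos 28 'a': at 7  emit P2@[27:28]
pos 29 'b': at 5 (fail-walked)  emit P1@[29:29]
pos 30 'a': at 1 (fail-walked)
pos 31 'a': at 1 (fail-walked)
pos 32 'd': at 2
pos 33 'a': at 7 (fail-walked)  emit P2@[32:33]
pos 34 'c': at 0 (fail-walked)
pos 35 'd': at 6
pos 36 'd': at 6 (fail-walked)
pos 37 'a': at 7  emit P2@[36:37]
pos 38 'd': at 2 (fail-walked)
pos 39 'c': at 0 (fail-walked)
pos 40 'b': at 5  emit P1@[40:40]
pos 41 'b': at 5 (fail-walked)  emit P1@[41:41]
pos 42 'c': at 0 (fail-walked)
pos 43 'c': at 0
pos 44 'a': at 1
pos 45 'a': at 1 (fail-walked)
pos 46 'b': at 5 (fail-walked)  emit P1@[46:46]
pos 47 'c': at 0 (fail-walked)
pos 48 'b': at 5  emit P1@[48:48]
pos 49 'a': at 1 (fail-walked)
pos 50 'c': at 0 (fail-walked)

Result: [[1,2],[3,2],[4,1],[5,1],[7,1],[9,1],[14,1],[18,0],[18,2],[22,0],[22,2],[24,2],[28,2],[29,1],[33,2],[37,2],[40,1],[41,1],[46,1],[48,1]]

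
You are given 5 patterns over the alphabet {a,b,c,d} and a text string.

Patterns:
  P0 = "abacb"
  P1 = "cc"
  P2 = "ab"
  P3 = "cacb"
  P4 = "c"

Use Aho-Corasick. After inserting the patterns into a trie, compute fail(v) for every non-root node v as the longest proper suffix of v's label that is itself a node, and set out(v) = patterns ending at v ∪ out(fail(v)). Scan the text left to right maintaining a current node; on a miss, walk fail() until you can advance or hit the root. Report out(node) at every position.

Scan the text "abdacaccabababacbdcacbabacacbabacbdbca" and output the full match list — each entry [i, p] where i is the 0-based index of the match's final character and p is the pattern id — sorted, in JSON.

Build:
Trie (insert patterns):
  0='ε' goto a→1 c→6
  1='a' goto b→2
  2='ab' goto a→3  ←P2
  3='aba' goto c→4
  4='abac' goto b→5
  5='abacb' goto ·  ←P0
  6='c' goto a→8 c→7  ←P4
  7='cc' goto ·  ←P1
  8='ca' goto c→9
  9='cac' goto b→10
  10='cacb' goto ·  ←P3

BFS fail/out derivation:
  n1('a'): parent n0 fail=0; on 'a' 0 → fail=0;  out ∅∪∅=∅
  n6('c'): parent n0 fail=0; on 'c' 0 → fail=0;  out {4}∪∅={4}
  n2('ab'): parent n1 fail=0; on 'b' 0 → fail=0;  out {2}∪∅={2}
  n7('cc'): parent n6 fail=0; on 'c' 0 → fail=6;  out {1}∪{4}={1,4}
  n8('ca'): parent n6 fail=0; on 'a' 0 → fail=1;  out ∅∪∅=∅
  n3('aba'): parent n2 fail=0; on 'a' 0 → fail=1;  out ∅∪∅=∅
  n9('cac'): parent n8 fail=1; on 'c' 1→0 → fail=6;  out ∅∪{4}={4}
  n4('abac'): parent n3 fail=1; on 'c' 1→0 → fail=6;  out ∅∪{4}={4}
  n10('cacb'): parent n9 fail=6; on 'b' 6→0 → fail=0;  out {3}∪∅={3}
  n5('abacb'): parent n4 fail=6; on 'b' 6→0 → fail=0;  out {0}∪∅={0}

Run:
i=0 'a': node 0→1
i=1 'b': node 1→2  → match P2@[0:1]
i=2 'd': node 2→0 ·f
i=3 'a': node 0→1
i=4 'c': node 1→6 ·f  → match P4@[4:4]
i=5 'a': node 6→8
i=6 'c': node 8→9  → match P4@[6:6]
i=7 'c': node 9→7 ·f  → match P1@[6:7],P4@[7:7]
i=8 'a': node 7→8 ·f
i=9 'b': node 8→2 ·f  → match P2@[8:9]
i=10 'a': node 2→3
i=11 'b': node 3→2 ·f  → match P2@[10:11]
i=12 'a': node 2→3
i=13 'b': node 3→2 ·f  → match P2@[12:13]
i=14 'a': node 2→3
i=15 'c': node 3→4  → match P4@[15:15]
i=16 'b': node 4→5  → match P0@[12:16]
i=17 'd': node 5→0 ·f
i=18 'c': node 0→6  → match P4@[18:18]
i=19 'a': node 6→8
i=20 'c': node 8→9  → match P4@[20:20]
i=21 'b': node 9→10  → match P3@[18:21]
i=22 'a': node 10→1 ·f
i=23 'b': node 1→2  → match P2@[22:23]
i=24 'a': node 2→3
i=25 'c': node 3→4  → match P4@[25:25]
i=26 'a': node 4→8 ·f
i=27 'c': node 8→9  → match P4@[27:27]
i=28 'b': node 9→10  → match P3@[25:28]
i=29 'a': node 10→1 ·f
i=30 'b': node 1→2  → match P2@[29:30]
i=31 'a': node 2→3
i=32 'c': node 3→4  → match P4@[32:32]
i=33 'b': node 4→5  → match P0@[29:33]
i=34 'd': node 5→0 ·f
i=35 'b': node 0→0
i=36 'c': node 0→6  → match P4@[36:36]
i=37 'a': node 6→8

All matches (sorted): [[1,2],[4,4],[6,4],[7,1],[7,4],[9,2],[11,2],[13,2],[15,4],[16,0],[18,4],[20,4],[21,3],[23,2],[25,4],[27,4],[28,3],[30,2],[32,4],[33,0],[36,4]]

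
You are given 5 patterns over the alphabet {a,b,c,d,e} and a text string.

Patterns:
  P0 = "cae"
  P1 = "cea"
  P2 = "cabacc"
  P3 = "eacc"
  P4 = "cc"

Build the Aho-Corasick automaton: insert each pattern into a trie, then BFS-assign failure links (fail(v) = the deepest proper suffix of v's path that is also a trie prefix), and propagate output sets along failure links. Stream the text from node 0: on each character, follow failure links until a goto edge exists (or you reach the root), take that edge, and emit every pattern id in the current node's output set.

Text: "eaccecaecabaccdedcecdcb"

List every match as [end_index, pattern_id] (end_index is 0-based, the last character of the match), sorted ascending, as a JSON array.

Build automaton:
Trie (insert patterns):
  0='ε' goto c→1 e→10
  1='c' goto a→2 c→14 e→4
  2='ca' goto b→6 e→3
  3='cae' goto ·  [P0 ends]
  4='ce' goto a→5
  5='cea' goto ·  [P1 ends]
  6='cab' goto a→7
  7='caba' goto c→8
  8='cabac' goto c→9
  9='cabacc' goto ·  [P2 ends]
  10='e' goto a→11
  11='ea' goto c→12
  12='eac' goto c→13
  13='eacc' goto ·  [P3 ends]
  14='cc' goto ·  [P4 ends]

BFS fail/out derivation:
  n1('c'): parent n0 fail=0; on 'c' 0 → fail=0;  out ∅∪∅=∅
  n10('e'): parent n0 fail=0; on 'e' 0 → fail=0;  out ∅∪∅=∅
  n2('ca'): parent n1 fail=0; on 'a' 0 → fail=0;  out ∅∪∅=∅
  n4('ce'): parent n1 fail=0; on 'e' 0 → fail=10;  out ∅∪∅=∅
  n11('ea'): parent n10 fail=0; on 'a' 0 → fail=0;  out ∅∪∅=∅
  n14('cc'): parent n1 fail=0; on 'c' 0 → fail=1;  out {4}∪∅={4}
  n3('cae'): parent n2 fail=0; on 'e' 0 → fail=10;  out {0}∪∅={0}
  n5('cea'): parent n4 fail=10; on 'a' 10 → fail=11;  out {1}∪∅={1}
  n6('cab'): parent n2 fail=0; on 'b' 0 → fail=0;  out ∅∪∅=∅
  n12('eac'): parent n11 fail=0; on 'c' 0 → fail=1;  out ∅∪∅=∅
  n7('caba'): parent n6 fail=0; on 'a' 0 → fail=0;  out ∅∪∅=∅
  n13('eacc'): parent n12 fail=1; on 'c' 1 → fail=14;  out {3}∪{4}={3,4}
  n8('cabac'): parent n7 fail=0; on 'c' 0 → fail=1;  out ∅∪∅=∅
  n9('cabacc'): parent n8 fail=1; on 'c' 1 → fail=14;  out {2}∪{4}={2,4}

Run:
[0] read 'e'  n0⇒n10
[1] read 'a'  n10⇒n11
[2] read 'c'  n11⇒n12
[3] read 'c'  n12⇒n13  → match P3@[0:3],P4@[2:3]
[4] read 'e'  n13⇒n4 (fail-walked)
[5] read 'c'  n4⇒n1 (fail-walked)
[6] read 'a'  n1⇒n2
[7] read 'e'  n2⇒n3  → match P0@[5:7]
[8] read 'c'  n3⇒n1 (fail-walked)
[9] read 'a'  n1⇒n2
[10] read 'b'  n2⇒n6
[11] read 'a'  n6⇒n7
[12] read 'c'  n7⇒n8
[13] read 'c'  n8⇒n9  → match P2@[8:13],P4@[12:13]
[14] read 'd'  n9⇒n0 (fail-walked)
[15] read 'e'  n0⇒n10
[16] read 'd'  n10⇒n0 (fail-walked)
[17] read 'c'  n0⇒n1
[18] read 'e'  n1⇒n4
[19] read 'c'  n4⇒n1 (fail-walked)
[20] read 'd'  n1⇒n0 (fail-walked)
[21] read 'c'  n0⇒n1
[22] read 'b'  n1⇒n0 (fail-walked)

All matches (sorted): [[3,3],[3,4],[7,0],[13,2],[13,4]]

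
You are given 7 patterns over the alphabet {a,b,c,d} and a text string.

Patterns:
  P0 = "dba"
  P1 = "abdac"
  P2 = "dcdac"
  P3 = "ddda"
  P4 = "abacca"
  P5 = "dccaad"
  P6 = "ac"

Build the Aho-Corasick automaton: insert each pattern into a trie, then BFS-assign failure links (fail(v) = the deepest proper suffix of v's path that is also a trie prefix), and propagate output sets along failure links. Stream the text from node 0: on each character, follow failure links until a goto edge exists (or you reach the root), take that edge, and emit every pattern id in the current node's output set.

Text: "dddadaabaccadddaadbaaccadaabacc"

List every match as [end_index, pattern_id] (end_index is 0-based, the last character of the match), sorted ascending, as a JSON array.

Build:
Trie (insert patterns):
  n0 'ε': a→4 d→1
  n1 'd': b→2 c→9 d→13
  n2 'db': a→3
  n3 'dba': ·  ←P0
  n4 'a': b→5 c→24
  n5 'ab': a→16 d→6
  n6 'abd': a→7
  n7 'abda': c→8
  n8 'abdac': ·  ←P1
  n9 'dc': c→20 d→10
  n10 'dcd': a→11
  n11 'dcda': c→12
  n12 'dcdac': ·  ←P2
  n13 'dd': d→14
  n14 'ddd': a→15
  n15 'ddda': ·  ←P3
  n16 'aba': c→17
  n17 'abac': c→18
  n18 'abacc': a→19
  n19 'abacca': ·  ←P4
  n20 'dcc': a→21
  n21 'dcca': a→22
  n22 'dccaa': d→23
  n23 'dccaad': ·  ←P5
  n24 'ac': ·  ←P6

BFS fail/out derivation:
  n1('d'): parent n0 fail=0; on 'd' 0 → fail=0;  out ∅∪∅=∅
  n4('a'): parent n0 fail=0; on 'a' 0 → fail=0;  out ∅∪∅=∅
  n2('db'): parent n1 fail=0; on 'b' 0 → fail=0;  out ∅∪∅=∅
  n5('ab'): parent n4 fail=0; on 'b' 0 → fail=0;  out ∅∪∅=∅
  n9('dc'): parent n1 fail=0; on 'c' 0 → fail=0;  out ∅∪∅=∅
  n13('dd'): parent n1 fail=0; on 'd' 0 → fail=1;  out ∅∪∅=∅
  n24('ac'): parent n4 fail=0; on 'c' 0 → fail=0;  out {6}∪∅={6}
  n3('dba'): parent n2 fail=0; on 'a' 0 → fail=4;  out {0}∪∅={0}
  n6('abd'): parent n5 fail=0; on 'd' 0 → fail=1;  out ∅∪∅=∅
  n10('dcd'): parent n9 fail=0; on 'd' 0 → fail=1;  out ∅∪∅=∅
  n14('ddd'): parent n13 fail=1; on 'd' 1 → fail=13;  out ∅∪∅=∅
  n16('aba'): parent n5 fail=0; on 'a' 0 → fail=4;  out ∅∪∅=∅
  n20('dcc'): parent n9 fail=0; on 'c' 0 → fail=0;  out ∅∪∅=∅
  n7('abda'): parent n6 fail=1; on 'a' 1→0 → fail=4;  out ∅∪∅=∅
  n11('dcda'): parent n10 fail=1; on 'a' 1→0 → fail=4;  out ∅∪∅=∅
  n15('ddda'): parent n14 fail=13; on 'a' 13→1→0 → fail=4;  out {3}∪∅={3}
  n17('abac'): parent n16 fail=4; on 'c' 4 → fail=24;  out ∅∪{6}={6}
  n21('dcca'): parent n20 fail=0; on 'a' 0 → fail=4;  out ∅∪∅=∅
  n8('abdac'): parent n7 fail=4; on 'c' 4 → fail=24;  out {1}∪{6}={1,6}
  n12('dcdac'): parent n11 fail=4; on 'c' 4 → fail=24;  out {2}∪{6}={2,6}
  n18('abacc'): parent n17 fail=24; on 'c' 24→0 → fail=0;  out ∅∪∅=∅
  n22('dccaa'): parent n21 fail=4; on 'a' 4→0 → fail=4;  out ∅∪∅=∅
  n19('abacca'): parent n18 fail=0; on 'a' 0 → fail=4;  out {4}∪∅={4}
  n23('dccaad'): parent n22 fail=4; on 'd' 4→0 → fail=1;  out {5}∪∅={5}

Text stream:
pos 0 'd': at 1
pos 1 'd': at 13
pos 2 'd': at 14
pos 3 'a': at 15  ** P3@[0:3]
pos 4 'd': at 1 (fail-walked)
pos 5 'a': at 4 (fail-walked)
pos 6 'a': at 4 (fail-walked)
pos 7 'b': at 5
pos 8 'a': at 16
pos 9 'c': at 17  ** P6@[8:9]
pos 10 'c': at 18
pos 11 'a': at 19  ** P4@[6:11]
pos 12 'd': at 1 (fail-walked)
pos 13 'd': at 13
pos 14 'd': at 14
pos 15 'a': at 15  ** P3@[12:15]
pos 16 'a': at 4 (fail-walked)
pos 17 'd': at 1 (fail-walked)
pos 18 'b': at 2
pos 19 'a': at 3  ** P0@[17:19]
pos 20 'a': at 4 (fail-walked)
pos 21 'c': at 24  ** P6@[20:21]
pos 22 'c': at 0 (fail-walked)
pos 23 'a': at 4
pos 24 'd': at 1 (fail-walked)
pos 25 'a': at 4 (fail-walked)
pos 26 'a': at 4 (fail-walked)
pos 27 'b': at 5
pos 28 'a': at 16
pos 29 'c': at 17  ** P6@[28:29]
pos 30 'c': at 18

Result: [[3,3],[9,6],[11,4],[15,3],[19,0],[21,6],[29,6]]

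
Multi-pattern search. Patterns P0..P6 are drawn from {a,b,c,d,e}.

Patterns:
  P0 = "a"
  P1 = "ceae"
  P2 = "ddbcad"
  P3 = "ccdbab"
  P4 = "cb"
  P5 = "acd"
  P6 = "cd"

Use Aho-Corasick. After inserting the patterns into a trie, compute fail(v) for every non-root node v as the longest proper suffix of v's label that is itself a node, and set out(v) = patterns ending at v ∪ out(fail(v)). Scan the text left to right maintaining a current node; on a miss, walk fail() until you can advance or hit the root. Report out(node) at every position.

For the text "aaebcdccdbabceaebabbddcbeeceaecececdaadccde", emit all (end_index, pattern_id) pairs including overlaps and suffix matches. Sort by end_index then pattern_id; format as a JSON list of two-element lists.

Build:
Trie nodes:
  n0 'ε': a→1 c→2 d→6
  n1 'a': c→18  ←P0
  n2 'c': b→17 c→12 d→20 e→3
  n3 'ce': a→4
  n4 'cea': e→5
  n5 'ceae': ·  ←P1
  n6 'd': d→7
  n7 'dd': b→8
  n8 'ddb': c→9
  n9 'ddbc': a→10
  n10 'ddbca': d→11
  n11 'ddbcad': ·  ←P2
  n12 'cc': d→13
  n13 'ccd': b→14
  n14 'ccdb': a→15
  n15 'ccdba': b→16
  n16 'ccdbab': ·  ←P3
  n17 'cb': ·  ←P4
  n18 'ac': d→19
  n19 'acd': ·  ←P5
  n20 'cd': ·  ←P6

Failure links (BFS by depth):
  n1('a'): parent n0 fail=0; on 'a' 0 → fail=0;  out {0}∪∅={0}
  n2('c'): parent n0 fail=0; on 'c' 0 → fail=0;  out ∅∪∅=∅
  n6('d'): parent n0 fail=0; on 'd' 0 → fail=0;  out ∅∪∅=∅
  n3('ce'): parent n2 fail=0; on 'e' 0 → fail=0;  out ∅∪∅=∅
  n7('dd'): parent n6 fail=0; on 'd' 0 → fail=6;  out ∅∪∅=∅
  n12('cc'): parent n2 fail=0; on 'c' 0 → fail=2;  out ∅∪∅=∅
  n17('cb'): parent n2 fail=0; on 'b' 0 → fail=0;  out {4}∪∅={4}
  n18('ac'): parent n1 fail=0; on 'c' 0 → fail=2;  out ∅∪∅=∅
  n20('cd'): parent n2 fail=0; on 'd' 0 → fail=6;  out {6}∪∅={6}
  n4('cea'): parent n3 fail=0; on 'a' 0 → fail=1;  out ∅∪{0}={0}
  n8('ddb'): parent n7 fail=6; on 'b' 6→0 → fail=0;  out ∅∪∅=∅
  n13('ccd'): parent n12 fail=2; on 'd' 2 → fail=20;  out ∅∪{6}={6}
  n19('acd'): parent n18 fail=2; on 'd' 2 → fail=20;  out {5}∪{6}={5,6}
  n5('ceae'): parent n4 fail=1; on 'e' 1→0 → fail=0;  out {1}∪∅={1}
  n9('ddbc'): parent n8 fail=0; on 'c' 0 → fail=2;  out ∅∪∅=∅
  n14('ccdb'): parent n13 fail=20; on 'b' 20→6→0 → fail=0;  out ∅∪∅=∅
  n10('ddbca'): parent n9 fail=2; on 'a' 2→0 → fail=1;  out ∅∪{0}={0}
  n15('ccdba'): parent n14 fail=0; on 'a' 0 → fail=1;  out ∅∪{0}={0}
  n11('ddbcad'): parent n10 fail=1; on 'd' 1→0 → fail=6;  out {2}∪∅={2}
  n16('ccdbab'): parent n15 fail=1; on 'b' 1→0 → fail=0;  out {3}∪∅={3}

Run:
pos 0 'a': at 1  → match P0@[0:0]
pos 1 'a': at 1 ·f  → match P0@[1:1]
pos 2 'e': at 0 ·f
pos 3 'b': at 0
pos 4 'c': at 2
pos 5 'd': at 20  → match P6@[4:5]
pos 6 'c': at 2 ·f
pos 7 'c': at 12
pos 8 'd': at 13  → match P6@[7:8]
pos 9 'b': at 14
pos 10 'a': at 15  → match P0@[10:10]
pos 11 'b': at 16  → match P3@[6:11]
pos 12 'c': at 2 ·f
pos 13 'e': at 3
pos 14 'a': at 4  → match P0@[14:14]
pos 15 'e': at 5  → match P1@[12:15]
pos 16 'b': at 0 ·f
pos 17 'a': at 1  → match P0@[17:17]
pos 18 'b': at 0 ·f
pos 19 'b': at 0
pos 20 'd': at 6
pos 21 'd': at 7
pos 22 'c': at 2 ·f
pos 23 'b': at 17  → match P4@[22:23]
pos 24 'e': at 0 ·f
pos 25 'e': at 0
pos 26 'c': at 2
pos 27 'e': at 3
pos 28 'a': at 4  → match P0@[28:28]
pos 29 'e': at 5  → match P1@[26:29]
pos 30 'c': at 2 ·f
pos 31 'e': at 3
pos 32 'c': at 2 ·f
pos 33 'e': at 3
pos 34 'c': at 2 ·f
pos 35 'd': at 20  → match P6@[34:35]
pos 36 'a': at 1 ·f  → match P0@[36:36]
pos 37 'a': at 1 ·f  → match P0@[37:37]
pos 38 'd': at 6 ·f
pos 39 'c': at 2 ·f
pos 40 'c': at 12
pos 41 'd': at 13  → match P6@[40:41]
pos 42 'e': at 0 ·f

Result: [[0,0],[1,0],[5,6],[8,6],[10,0],[11,3],[14,0],[15,1],[17,0],[23,4],[28,0],[29,1],[35,6],[36,0],[37,0],[41,6]]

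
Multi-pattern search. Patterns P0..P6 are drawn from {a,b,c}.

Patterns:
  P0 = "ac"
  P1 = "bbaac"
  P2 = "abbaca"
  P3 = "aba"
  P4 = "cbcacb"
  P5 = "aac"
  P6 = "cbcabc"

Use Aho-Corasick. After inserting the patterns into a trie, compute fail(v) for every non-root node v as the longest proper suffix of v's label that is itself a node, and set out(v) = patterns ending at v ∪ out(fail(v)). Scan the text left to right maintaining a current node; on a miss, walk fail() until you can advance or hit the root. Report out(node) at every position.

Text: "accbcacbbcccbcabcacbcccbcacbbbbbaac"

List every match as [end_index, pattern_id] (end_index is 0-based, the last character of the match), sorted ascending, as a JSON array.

Build:
Trie (insert patterns):
  0='ε' goto a→1 b→3 c→14
  1='a' goto a→20 b→8 c→2
  2='ac' goto ·  ←P0
  3='b' goto b→4
  4='bb' goto a→5
  5='bba' goto a→6
  6='bbaa' goto c→7
  7='bbaac' goto ·  ←P1
  8='ab' goto a→13 b→9
  9='abb' goto a→10
  10='abba' goto c→11
  11='abbac' goto a→12
  12='abbaca' goto ·  ←P2
  13='aba' goto ·  ←P3
  14='c' goto b→15
  15='cb' goto c→16
  16='cbc' goto a→17
  17='cbca' goto b→22 c→18
  18='cbcac' goto b→19
  19='cbcacb' goto ·  ←P4
  20='aa' goto c→21
  21='aac' goto ·  ←P5
  22='cbcab' goto c→23
  23='cbcabc' goto ·  ←P6

Failure links (BFS by depth):
  fail(1) 'a': from fail(0)=0 chase 'a': 0 ⇒ 0;  out=∅∪out(0)=∅
  fail(3) 'b': from fail(0)=0 chase 'b': 0 ⇒ 0;  out=∅∪out(0)=∅
  fail(14) 'c': from fail(0)=0 chase 'c': 0 ⇒ 0;  out=∅∪out(0)=∅
  fail(2) 'ac': from fail(1)=0 chase 'c': 0 ⇒ 14;  out={0}∪out(14)={0}
  fail(4) 'bb': from fail(3)=0 chase 'b': 0 ⇒ 3;  out=∅∪out(3)=∅
  fail(8) 'ab': from fail(1)=0 chase 'b': 0 ⇒ 3;  out=∅∪out(3)=∅
  fail(15) 'cb': from fail(14)=0 chase 'b': 0 ⇒ 3;  out=∅∪out(3)=∅
  fail(20) 'aa': from fail(1)=0 chase 'a': 0 ⇒ 1;  out=∅∪out(1)=∅
  fail(5) 'bba': from fail(4)=3 chase 'a': 3→0 ⇒ 1;  out=∅∪out(1)=∅
  fail(9) 'abb': from fail(8)=3 chase 'b': 3 ⇒ 4;  out=∅∪out(4)=∅
  fail(13) 'aba': from fail(8)=3 chase 'a': 3→0 ⇒ 1;  out={3}∪out(1)={3}
  fail(16) 'cbc': from fail(15)=3 chase 'c': 3→0 ⇒ 14;  out=∅∪out(14)=∅
  fail(21) 'aac': from fail(20)=1 chase 'c': 1 ⇒ 2;  out={5}∪out(2)={0,5}
  fail(6) 'bbaa': from fail(5)=1 chase 'a': 1 ⇒ 20;  out=∅∪out(20)=∅
  fail(10) 'abba': from fail(9)=4 chase 'a': 4 ⇒ 5;  out=∅∪out(5)=∅
  fail(17) 'cbca': from fail(16)=14 chase 'a': 14→0 ⇒ 1;  out=∅∪out(1)=∅
  fail(7) 'bbaac': from fail(6)=20 chase 'c': 20 ⇒ 21;  out={1}∪out(21)={0,1,5}
  fail(11) 'abbac': from fail(10)=5 chase 'c': 5→1 ⇒ 2;  out=∅∪out(2)={0}
  fail(18) 'cbcac': from fail(17)=1 chase 'c': 1 ⇒ 2;  out=∅∪out(2)={0}
  fail(22) 'cbcab': from fail(17)=1 chase 'b': 1 ⇒ 8;  out=∅∪out(8)=∅
  fail(12) 'abbaca': from fail(11)=2 chase 'a': 2→14→0 ⇒ 1;  out={2}∪out(1)={2}
  fail(19) 'cbcacb': from fail(18)=2 chase 'b': 2→14 ⇒ 15;  out={4}∪out(15)={4}
  fail(23) 'cbcabc': from fail(22)=8 chase 'c': 8→3→0 ⇒ 14;  out={6}∪out(14)={6}

Run:
pos 0 'a': at 1
pos 1 'c': at 2  ** P0@[0:1]
pos 2 'c': at 14 (fail-walked)
pos 3 'b': at 15
pos 4 'c': at 16
pos 5 'a': at 17
pos 6 'c': at 18  ** P0@[5:6]
pos 7 'b': at 19  ** P4@[2:7]
pos 8 'b': at 4 (fail-walked)
pos 9 'c': at 14 (fail-walked)
pos 10 'c': at 14 (fail-walked)
pos 11 'c': at 14 (fail-walked)
pos 12 'b': at 15
pos 13 'c': at 16
pos 14 'a': at 17
pos 15 'b': at 22
pos 16 'c': at 23  ** P6@[11:16]
pos 17 'a': at 1 (fail-walked)
pos 18 'c': at 2  ** P0@[17:18]
pos 19 'b': at 15 (fail-walked)
pos 20 'c': at 16
pos 21 'c': at 14 (fail-walked)
pos 22 'c': at 14 (fail-walked)
pos 23 'b': at 15
pos 24 'c': at 16
pos 25 'a': at 17
pos 26 'c': at 18  ** P0@[25:26]
pos 27 'b': at 19  ** P4@[22:27]
pos 28 'b': at 4 (fail-walked)
pos 29 'b': at 4 (fail-walked)
pos 30 'b': at 4 (fail-walked)
pos 31 'b': at 4 (fail-walked)
pos 32 'a': at 5
pos 33 'a': at 6
pos 34 'c': at 7  ** P0@[33:34],P1@[30:34],P5@[32:34]

All matches (sorted): [[1,0],[6,0],[7,4],[16,6],[18,0],[26,0],[27,4],[34,0],[34,1],[34,5]]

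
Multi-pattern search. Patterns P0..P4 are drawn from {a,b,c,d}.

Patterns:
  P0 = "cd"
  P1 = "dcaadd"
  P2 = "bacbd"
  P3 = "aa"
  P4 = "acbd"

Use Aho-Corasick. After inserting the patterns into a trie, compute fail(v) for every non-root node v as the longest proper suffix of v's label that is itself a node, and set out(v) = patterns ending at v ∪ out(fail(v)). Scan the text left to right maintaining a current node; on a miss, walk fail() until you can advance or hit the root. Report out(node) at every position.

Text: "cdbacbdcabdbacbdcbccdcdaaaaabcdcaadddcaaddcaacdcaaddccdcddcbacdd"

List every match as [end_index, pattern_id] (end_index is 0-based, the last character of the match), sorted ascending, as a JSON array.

Construct AC machine:
Trie (insert patterns):
  0='ε' goto a→14 b→9 c→1 d→3
  1='c' goto d→2
  2='cd' goto ·  ←P0
  3='d' goto c→4
  4='dc' goto a→5
  5='dca' goto a→6
  6='dcaa' goto d→7
  7='dcaad' goto d→8
  8='dcaadd' goto ·  ←P1
  9='b' goto a→10
  10='ba' goto c→11
  11='bac' goto b→12
  12='bacb' goto d→13
  13='bacbd' goto ·  ←P2
  14='a' goto a→15 c→16
  15='aa' goto ·  ←P3
  16='ac' goto b→17
  17='acb' goto d→18
  18='acbd' goto ·  ←P4

BFS fail/out derivation:
  n1('c'): parent n0 fail=0; on 'c' 0 → fail=0;  out ∅∪∅=∅
  n3('d'): parent n0 fail=0; on 'd' 0 → fail=0;  out ∅∪∅=∅
  n9('b'): parent n0 fail=0; on 'b' 0 → fail=0;  out ∅∪∅=∅
  n14('a'): parent n0 fail=0; on 'a' 0 → fail=0;  out ∅∪∅=∅
  n2('cd'): parent n1 fail=0; on 'd' 0 → fail=3;  out {0}∪∅={0}
  n4('dc'): parent n3 fail=0; on 'c' 0 → fail=1;  out ∅∪∅=∅
  n10('ba'): parent n9 fail=0; on 'a' 0 → fail=14;  out ∅∪∅=∅
  n15('aa'): parent n14 fail=0; on 'a' 0 → fail=14;  out {3}∪∅={3}
  n16('ac'): parent n14 fail=0; on 'c' 0 → fail=1;  out ∅∪∅=∅
  n5('dca'): parent n4 fail=1; on 'a' 1→0 → fail=14;  out ∅∪∅=∅
  n11('bac'): parent n10 fail=14; on 'c' 14 → fail=16;  out ∅∪∅=∅
  n17('acb'): parent n16 fail=1; on 'b' 1→0 → fail=9;  out ∅∪∅=∅
  n6('dcaa'): parent n5 fail=14; on 'a' 14 → fail=15;  out ∅∪{3}={3}
  n12('bacb'): parent n11 fail=16; on 'b' 16 → fail=17;  out ∅∪∅=∅
  n18('acbd'): parent n17 fail=9; on 'd' 9→0 → fail=3;  out {4}∪∅={4}
  n7('dcaad'): parent n6 fail=15; on 'd' 15→14→0 → fail=3;  out ∅∪∅=∅
  n13('bacbd'): parent n12 fail=17; on 'd' 17 → fail=18;  out {2}∪{4}={2,4}
  n8('dcaadd'): parent n7 fail=3; on 'd' 3→0 → fail=3;  out {1}∪∅={1}

Run:
[0] read 'c'  n0⇒n1
[1] read 'd'  n1⇒n2  ** P0@[0:1]
[2] read 'b'  n2⇒n9 ·f
[3] read 'a'  n9⇒n10
[4] read 'c'  n10⇒n11
[5] read 'b'  n11⇒n12
[6] read 'd'  n12⇒n13  ** P2@[2:6],P4@[3:6]
[7] read 'c'  n13⇒n4 ·f
[8] read 'a'  n4⇒n5
[9] read 'b'  n5⇒n9 ·f
[10] read 'd'  n9⇒n3 ·f
[11] read 'b'  n3⇒n9 ·f
[12] read 'a'  n9⇒n10
[13] read 'c'  n10⇒n11
[14] read 'b'  n11⇒n12
[15] read 'd'  n12⇒n13  ** P2@[11:15],P4@[12:15]
[16] read 'c'  n13⇒n4 ·f
[17] read 'b'  n4⇒n9 ·f
[18] read 'c'  n9⇒n1 ·f
[19] read 'c'  n1⇒n1 ·f
[20] read 'd'  n1⇒n2  ** P0@[19:20]
[21] read 'c'  n2⇒n4 ·f
[22] read 'd'  n4⇒n2 ·f  ** P0@[21:22]
[23] read 'a'  n2⇒n14 ·f
[24] read 'a'  n14⇒n15  ** P3@[23:24]
[25] read 'a'  n15⇒n15 ·f  ** P3@[24:25]
[26] read 'a'  n15⇒n15 ·f  ** P3@[25:26]
[27] read 'a'  n15⇒n15 ·f  ** P3@[26:27]
[28] read 'b'  n15⇒n9 ·f
[29] read 'c'  n9⇒n1 ·f
[30] read 'd'  n1⇒n2  ** P0@[29:30]
[31] read 'c'  n2⇒n4 ·f
[32] read 'a'  n4⇒n5
[33] read 'a'  n5⇒n6  ** P3@[32:33]
[34] read 'd'  n6⇒n7
[35] read 'd'  n7⇒n8  ** P1@[30:35]
[36] read 'd'  n8⇒n3 ·f
[37] read 'c'  n3⇒n4
[38] read 'a'  n4⇒n5
[39] read 'a'  n5⇒n6  ** P3@[38:39]
[40] read 'd'  n6⇒n7
[41] read 'd'  n7⇒n8  ** P1@[36:41]
[42] read 'c'  n8⇒n4 ·f
[43] read 'a'  n4⇒n5
[44] read 'a'  n5⇒n6  ** P3@[43:44]
[45] read 'c'  n6⇒n16 ·f
[46] read 'd'  n16⇒n2 ·f  ** P0@[45:46]
[47] read 'c'  n2⇒n4 ·f
[48] read 'a'  n4⇒n5
[49] read 'a'  n5⇒n6  ** P3@[48:49]
[50] read 'd'  n6⇒n7
[51] read 'd'  n7⇒n8  ** P1@[46:51]
[52] read 'c'  n8⇒n4 ·f
[53] read 'c'  n4⇒n1 ·f
[54] read 'd'  n1⇒n2  ** P0@[53:54]
[55] read 'c'  n2⇒n4 ·f
[56] read 'd'  n4⇒n2 ·f  ** P0@[55:56]
[57] read 'd'  n2⇒n3 ·f
[58] read 'c'  n3⇒n4
[59] read 'b'  n4⇒n9 ·f
[60] read 'a'  n9⇒n10
[61] read 'c'  n10⇒n11
[62] read 'd'  n11⇒n2 ·f  ** P0@[61:62]
[63] read 'd'  n2⇒n3 ·f

All matches (sorted): [[1,0],[6,2],[6,4],[15,2],[15,4],[20,0],[22,0],[24,3],[25,3],[26,3],[27,3],[30,0],[33,3],[35,1],[39,3],[41,1],[44,3],[46,0],[49,3],[51,1],[54,0],[56,0],[62,0]]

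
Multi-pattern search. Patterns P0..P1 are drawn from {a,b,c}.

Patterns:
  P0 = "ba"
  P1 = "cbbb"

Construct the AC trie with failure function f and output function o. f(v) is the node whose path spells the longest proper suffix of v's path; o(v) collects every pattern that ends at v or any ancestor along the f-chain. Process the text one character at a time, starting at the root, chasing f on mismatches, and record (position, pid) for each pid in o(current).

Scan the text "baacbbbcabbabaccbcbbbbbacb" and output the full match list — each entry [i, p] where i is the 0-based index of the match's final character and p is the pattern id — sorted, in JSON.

Build automaton:
Trie (insert patterns):
  n0 'ε': b→1 c→3
  n1 'b': a→2
  n2 'ba': ·  ←P0
  n3 'c': b→4
  n4 'cb': b→5
  n5 'cbb': b→6
  n6 'cbbb': ·  ←P1

Failure links (BFS by depth):
  fail(1) 'b': from fail(0)=0 chase 'b': 0 ⇒ 0;  out=∅∪out(0)=∅
  fail(3) 'c': from fail(0)=0 chase 'c': 0 ⇒ 0;  out=∅∪out(0)=∅
  fail(2) 'ba': from fail(1)=0 chase 'a': 0 ⇒ 0;  out={0}∪out(0)={0}
  fail(4) 'cb': from fail(3)=0 chase 'b': 0 ⇒ 1;  out=∅∪out(1)=∅
  fail(5) 'cbb': from fail(4)=1 chase 'b': 1→0 ⇒ 1;  out=∅∪out(1)=∅
  fail(6) 'cbbb': from fail(5)=1 chase 'b': 1→0 ⇒ 1;  out={1}∪out(1)={1}

Text stream:
i=0 'b': node 0→1
i=1 'a': node 1→2  → match P0@[0:1]
i=2 'a': node 2→0 (via fail)
i=3 'c': node 0→3
i=4 'b': node 3→4
i=5 'b': node 4→5
i=6 'b': node 5→6  → match P1@[3:6]
i=7 'c': node 6→3 (via fail)
i=8 'a': node 3→0 (via fail)
i=9 'b': node 0→1
i=10 'b': node 1→1 (via fail)
i=11 'a': node 1→2  → match P0@[10:11]
i=12 'b': node 2→1 (via fail)
i=13 'a': node 1→2  → match P0@[12:13]
i=14 'c': node 2→3 (via fail)
i=15 'c': node 3→3 (via fail)
i=16 'b': node 3→4
i=17 'c': node 4→3 (via fail)
i=18 'b': node 3→4
i=19 'b': node 4→5
i=20 'b': node 5→6  → match P1@[17:20]
i=21 'b': node 6→1 (via fail)
i=22 'b': node 1→1 (via fail)
i=23 'a': node 1→2  → match P0@[22:23]
i=24 'c': node 2→3 (via fail)
i=25 'b': node 3→4

All matches (sorted): [[1,0],[6,1],[11,0],[13,0],[20,1],[23,0]]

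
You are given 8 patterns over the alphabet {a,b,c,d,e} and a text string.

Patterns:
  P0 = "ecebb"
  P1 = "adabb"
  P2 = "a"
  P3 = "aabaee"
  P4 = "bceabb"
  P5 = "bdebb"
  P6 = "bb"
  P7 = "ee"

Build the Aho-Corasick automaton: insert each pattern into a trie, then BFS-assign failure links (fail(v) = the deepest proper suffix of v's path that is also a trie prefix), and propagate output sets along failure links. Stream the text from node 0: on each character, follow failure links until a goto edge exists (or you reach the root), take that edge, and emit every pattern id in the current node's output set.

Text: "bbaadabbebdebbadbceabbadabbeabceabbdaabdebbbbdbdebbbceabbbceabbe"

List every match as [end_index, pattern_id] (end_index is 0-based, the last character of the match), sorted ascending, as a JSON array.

Build:
Trie nodes:
  n0 'ε': a→6 b→16 e→1
  n1 'e': c→2 e→27
  n2 'ec': e→3
  n3 'ece': b→4
  n4 'eceb': b→5
  n5 'ecebb': ·  ←P0
  n6 'a': a→11 d→7  ←P2
  n7 'ad': a→8
  n8 'ada': b→9
  n9 'adab': b→10
  n10 'adabb': ·  ←P1
  n11 'aa': b→12
  n12 'aab': a→13
  n13 'aaba': e→14
  n14 'aabae': e→15
  n15 'aabaee': ·  ←P3
  n16 'b': b→26 c→17 d→22
  n17 'bc': e→18
  n18 'bce': a→19
  n19 'bcea': b→20
  n20 'bceab': b→21
  n21 'bceabb': ·  ←P4
  n22 'bd': e→23
  n23 'bde': b→24
  n24 'bdeb': b→25
  n25 'bdebb': ·  ←P5
  n26 'bb': ·  ←P6
  n27 'ee': ·  ←P7

BFS fail/out derivation:
  n1('e'): parent n0 fail=0; on 'e' 0 → fail=0;  out ∅∪∅=∅
  n6('a'): parent n0 fail=0; on 'a' 0 → fail=0;  out {2}∪∅={2}
  n16('b'): parent n0 fail=0; on 'b' 0 → fail=0;  out ∅∪∅=∅
  n2('ec'): parent n1 fail=0; on 'c' 0 → fail=0;  out ∅∪∅=∅
  n7('ad'): parent n6 fail=0; on 'd' 0 → fail=0;  out ∅∪∅=∅
  n11('aa'): parent n6 fail=0; on 'a' 0 → fail=6;  out ∅∪{2}={2}
  n17('bc'): parent n16 fail=0; on 'c' 0 → fail=0;  out ∅∪∅=∅
  n22('bd'): parent n16 fail=0; on 'd' 0 → fail=0;  out ∅∪∅=∅
  n26('bb'): parent n16 fail=0; on 'b' 0 → fail=16;  out {6}∪∅={6}
  n27('ee'): parent n1 fail=0; on 'e' 0 → fail=1;  out {7}∪∅={7}
  n3('ece'): parent n2 fail=0; on 'e' 0 → fail=1;  out ∅∪∅=∅
  n8('ada'): parent n7 fail=0; on 'a' 0 → fail=6;  out ∅∪{2}={2}
  n12('aab'): parent n11 fail=6; on 'b' 6→0 → fail=16;  out ∅∪∅=∅
  n18('bce'): parent n17 fail=0; on 'e' 0 → fail=1;  out ∅∪∅=∅
  n23('bde'): parent n22 fail=0; on 'e' 0 → fail=1;  out ∅∪∅=∅
  n4('eceb'): parent n3 fail=1; on 'b' 1→0 → fail=16;  out ∅∪∅=∅
  n9('adab'): parent n8 fail=6; on 'b' 6→0 → fail=16;  out ∅∪∅=∅
  n13('aaba'): parent n12 fail=16; on 'a' 16→0 → fail=6;  out ∅∪{2}={2}
  n19('bcea'): parent n18 fail=1; on 'a' 1→0 → fail=6;  out ∅∪{2}={2}
  n24('bdeb'): parent n23 fail=1; on 'b' 1→0 → fail=16;  out ∅∪∅=∅
  n5('ecebb'): parent n4 fail=16; on 'b' 16 → fail=26;  out {0}∪{6}={0,6}
  n10('adabb'): parent n9 fail=16; on 'b' 16 → fail=26;  out {1}∪{6}={1,6}
  n14('aabae'): parent n13 fail=6; on 'e' 6→0 → fail=1;  out ∅∪∅=∅
  n20('bceab'): parent n19 fail=6; on 'b' 6→0 → fail=16;  out ∅∪∅=∅
  n25('bdebb'): parent n24 fail=16; on 'b' 16 → fail=26;  out {5}∪{6}={5,6}
  n15('aabaee'): parent n14 fail=1; on 'e' 1 → fail=27;  out {3}∪{7}={3,7}
  n21('bceabb'): parent n20 fail=16; on 'b' 16 → fail=26;  out {4}∪{6}={4,6}

Run:
[0] read 'b'  n0⇒n16
[1] read 'b'  n16⇒n26  → match P6@[0:1]
[2] read 'a'  n26⇒n6 ·f  → match P2@[2:2]
[3] read 'a'  n6⇒n11  → match P2@[3:3]
[4] read 'd'  n11⇒n7 ·f
[5] read 'a'  n7⇒n8  → match P2@[5:5]
[6] read 'b'  n8⇒n9
[7] read 'b'  n9⇒n10  → match P1@[3:7],P6@[6:7]
[8] read 'e'  n10⇒n1 ·f
[9] read 'b'  n1⇒n16 ·f
[10] read 'd'  n16⇒n22
[11] read 'e'  n22⇒n23
[12] read 'b'  n23⇒n24
[13] read 'b'  n24⇒n25  → match P5@[9:13],P6@[12:13]
[14] read 'a'  n25⇒n6 ·f  → match P2@[14:14]
[15] read 'd'  n6⇒n7
[16] read 'b'  n7⇒n16 ·f
[17] read 'c'  n16⇒n17
[18] read 'e'  n17⇒n18
[19] read 'a'  n18⇒n19  → match P2@[19:19]
[20] read 'b'  n19⇒n20
[21] read 'b'  n20⇒n21  → match P4@[16:21],P6@[20:21]
[22] read 'a'  n21⇒n6 ·f  → match P2@[22:22]
[23] read 'd'  n6⇒n7
[24] read 'a'  n7⇒n8  → match P2@[24:24]
[25] read 'b'  n8⇒n9
[26] read 'b'  n9⇒n10  → match P1@[22:26],P6@[25:26]
[27] read 'e'  n10⇒n1 ·f
[28] read 'a'  n1⇒n6 ·f  → match P2@[28:28]
[29] read 'b'  n6⇒n16 ·f
[30] read 'c'  n16⇒n17
[31] read 'e'  n17⇒n18
[32] read 'a'  n18⇒n19  → match P2@[32:32]
[33] read 'b'  n19⇒n20
[34] read 'b'  n20⇒n21  → match P4@[29:34],P6@[33:34]
[35] read 'd'  n21⇒n22 ·f
[36] read 'a'  n22⇒n6 ·f  → match P2@[36:36]
[37] read 'a'  n6⇒n11  → match P2@[37:37]
[38] read 'b'  n11⇒n12
[39] read 'd'  n12⇒n22 ·f
[40] read 'e'  n22⇒n23
[41] read 'b'  n23⇒n24
[42] read 'b'  n24⇒n25  → match P5@[38:42],P6@[41:42]
[43] read 'b'  n25⇒n26 ·f  → match P6@[42:43]
[44] read 'b'  n26⇒n26 ·f  → match P6@[43:44]
[45] read 'd'  n26⇒n22 ·f
[46] read 'b'  n22⇒n16 ·f
[47] read 'd'  n16⇒n22
[48] read 'e'  n22⇒n23
[49] read 'b'  n23⇒n24
[50] read 'b'  n24⇒n25  → match P5@[46:50],P6@[49:50]
[51] read 'b'  n25⇒n26 ·f  → match P6@[50:51]
[52] read 'c'  n26⇒n17 ·f
[53] read 'e'  n17⇒n18
[54] read 'a'  n18⇒n19  → match P2@[54:54]
[55] read 'b'  n19⇒n20
[56] read 'b'  n20⇒n21  → match P4@[51:56],P6@[55:56]
[57] read 'b'  n21⇒n26 ·f  → match P6@[56:57]
[58] read 'c'  n26⇒n17 ·f
[59] read 'e'  n17⇒n18
[60] read 'a'  n18⇒n19  → match P2@[60:60]
[61] read 'b'  n19⇒n20
[62] read 'b'  n20⇒n21  → match P4@[57:62],P6@[61:62]
[63] read 'e'  n21⇒n1 ·f

All matches (sorted): [[1,6],[2,2],[3,2],[5,2],[7,1],[7,6],[13,5],[13,6],[14,2],[19,2],[21,4],[21,6],[22,2],[24,2],[26,1],[26,6],[28,2],[32,2],[34,4],[34,6],[36,2],[37,2],[42,5],[42,6],[43,6],[44,6],[50,5],[50,6],[51,6],[54,2],[56,4],[56,6],[57,6],[60,2],[62,4],[62,6]]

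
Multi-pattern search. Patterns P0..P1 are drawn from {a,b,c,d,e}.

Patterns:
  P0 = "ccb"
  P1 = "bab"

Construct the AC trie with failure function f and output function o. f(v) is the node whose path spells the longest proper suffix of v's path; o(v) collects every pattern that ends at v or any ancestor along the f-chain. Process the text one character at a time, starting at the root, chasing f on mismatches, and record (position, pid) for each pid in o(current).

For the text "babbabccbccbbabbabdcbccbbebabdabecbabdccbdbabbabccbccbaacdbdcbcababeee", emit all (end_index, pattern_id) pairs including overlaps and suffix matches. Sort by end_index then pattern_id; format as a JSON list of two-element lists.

Construct AC machine:
Trie nodes:
  0='ε' goto b→4 c→1
  1='c' goto c→2
  2='cc' goto b→3
  3='ccb' goto ·  ←P0
  4='b' goto a→5
  5='ba' goto b→6
  6='bab' goto ·  ←P1

Failure links (BFS by depth):
  n1('c'): parent n0 fail=0; on 'c' 0 → fail=0;  out ∅∪∅=∅
  n4('b'): parent n0 fail=0; on 'b' 0 → fail=0;  out ∅∪∅=∅
  n2('cc'): parent n1 fail=0; on 'c' 0 → fail=1;  out ∅∪∅=∅
  n5('ba'): parent n4 fail=0; on 'a' 0 → fail=0;  out ∅∪∅=∅
  n3('ccb'): parent n2 fail=1; on 'b' 1→0 → fail=4;  out {0}∪∅={0}
  n6('bab'): parent n5 fail=0; on 'b' 0 → fail=4;  out {1}∪∅={1}

Text stream:
[0] read 'b'  n0⇒n4
[1] read 'a'  n4⇒n5
[2] read 'b'  n5⇒n6  → match P1@[0:2]
[3] read 'b'  n6⇒n4 (fail-walked)
[4] read 'a'  n4⇒n5
[5] read 'b'  n5⇒n6  → match P1@[3:5]
[6] read 'c'  n6⇒n1 (fail-walked)
[7] read 'c'  n1⇒n2
[8] read 'b'  n2⇒n3  → match P0@[6:8]
[9] read 'c'  n3⇒n1 (fail-walked)
[10] read 'c'  n1⇒n2
[11] read 'b'  n2⇒n3  → match P0@[9:11]
[12] read 'b'  n3⇒n4 (fail-walked)
[13] read 'a'  n4⇒n5
[14] read 'b'  n5⇒n6  → match P1@[12:14]
[15] read 'b'  n6⇒n4 (fail-walked)
[16] read 'a'  n4⇒n5
[17] read 'b'  n5⇒n6  → match P1@[15:17]
[18] read 'd'  n6⇒n0 (fail-walked)
[19] read 'c'  n0⇒n1
[20] read 'b'  n1⇒n4 (fail-walked)
[21] read 'c'  n4⇒n1 (fail-walked)
[22] read 'c'  n1⇒n2
[23] read 'b'  n2⇒n3  → match P0@[21:23]
[24] read 'b'  n3⇒n4 (fail-walked)
[25] read 'e'  n4⇒n0 (fail-walked)
[26] read 'b'  n0⇒n4
[27] read 'a'  n4⇒n5
[28] read 'b'  n5⇒n6  → match P1@[26:28]
[29] read 'd'  n6⇒n0 (fail-walked)
[30] read 'a'  n0⇒n0
[31] read 'b'  n0⇒n4
[32] read 'e'  n4⇒n0 (fail-walked)
[33] read 'c'  n0⇒n1
[34] read 'b'  n1⇒n4 (fail-walked)
[35] read 'a'  n4⇒n5
[36] read 'b'  n5⇒n6  → match P1@[34:36]
[37] read 'd'  n6⇒n0 (fail-walked)
[38] read 'c'  n0⇒n1
[39] read 'c'  n1⇒n2
[40] read 'b'  n2⇒n3  → match P0@[38:40]
[41] read 'd'  n3⇒n0 (fail-walked)
[42] read 'b'  n0⇒n4
[43] read 'a'  n4⇒n5
[44] read 'b'  n5⇒n6  → match P1@[42:44]
[45] read 'b'  n6⇒n4 (fail-walked)
[46] read 'a'  n4⇒n5
[47] read 'b'  n5⇒n6  → match P1@[45:47]
[48] read 'c'  n6⇒n1 (fail-walked)
[49] read 'c'  n1⇒n2
[50] read 'b'  n2⇒n3  → match P0@[48:50]
[51] read 'c'  n3⇒n1 (fail-walked)
[52] read 'c'  n1⇒n2
[53] read 'b'  n2⇒n3  → match P0@[51:53]
[54] read 'a'  n3⇒n5 (fail-walked)
[55] read 'a'  n5⇒n0 (fail-walked)
[56] read 'c'  n0⇒n1
[57] read 'd'  n1⇒n0 (fail-walked)
[58] read 'b'  n0⇒n4
[59] read 'd'  n4⇒n0 (fail-walked)
[60] read 'c'  n0⇒n1
[61] read 'b'  n1⇒n4 (fail-walked)
[62] read 'c'  n4⇒n1 (fail-walked)
[63] read 'a'  n1⇒n0 (fail-walked)
[64] read 'b'  n0⇒n4
[65] read 'a'  n4⇒n5
[66] read 'b'  n5⇒n6  → match P1@[64:66]
[67] read 'e'  n6⇒n0 (fail-walked)
[68] read 'e'  n0⇒n0
[69] read 'e'  n0⇒n0

Matches: [[2,1],[5,1],[8,0],[11,0],[14,1],[17,1],[23,0],[28,1],[36,1],[40,0],[44,1],[47,1],[50,0],[53,0],[66,1]]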